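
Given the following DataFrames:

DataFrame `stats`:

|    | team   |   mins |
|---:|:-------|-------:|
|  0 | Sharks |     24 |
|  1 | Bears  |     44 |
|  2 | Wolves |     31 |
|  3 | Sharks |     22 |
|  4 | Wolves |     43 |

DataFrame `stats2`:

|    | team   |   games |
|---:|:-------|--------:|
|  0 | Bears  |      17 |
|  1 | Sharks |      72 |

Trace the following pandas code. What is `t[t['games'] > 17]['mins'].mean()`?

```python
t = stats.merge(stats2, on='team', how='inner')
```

merge on 'team' (how='inner') → 3 rows:
     team  mins  games
0  Sharks    24     72
1   Bears    44     17
2  Sharks    22     72
filter rows where games > 17:
     team  mins  games
0  Sharks    24     72
2  Sharks    22     72

23.0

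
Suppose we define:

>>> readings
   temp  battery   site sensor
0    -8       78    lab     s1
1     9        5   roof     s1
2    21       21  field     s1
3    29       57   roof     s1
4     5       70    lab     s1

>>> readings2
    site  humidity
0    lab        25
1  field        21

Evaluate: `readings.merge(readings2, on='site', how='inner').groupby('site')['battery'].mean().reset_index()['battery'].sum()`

merge on 'site' (how='inner') → 3 rows:
   temp  battery   site sensor  humidity
0    -8       78    lab     s1        25
1    21       21  field     s1        21
2     5       70    lab     s1        25
group by site, mean of battery:
site
field    21.0
lab      74.0
Name: battery, dtype: float64
reset_index():
    site  battery
0  field     21.0
1    lab     74.0

95.0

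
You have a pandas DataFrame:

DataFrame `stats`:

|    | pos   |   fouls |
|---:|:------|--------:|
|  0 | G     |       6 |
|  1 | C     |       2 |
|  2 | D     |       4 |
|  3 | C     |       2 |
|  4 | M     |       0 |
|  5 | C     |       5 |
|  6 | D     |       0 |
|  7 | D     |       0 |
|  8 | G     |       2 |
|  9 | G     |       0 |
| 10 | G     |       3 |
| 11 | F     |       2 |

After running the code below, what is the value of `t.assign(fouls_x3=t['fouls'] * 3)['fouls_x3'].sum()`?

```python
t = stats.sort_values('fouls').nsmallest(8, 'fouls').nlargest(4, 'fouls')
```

24

sort by fouls:
   pos  fouls
4    M      0
6    D      0
7    D      0
9    G      0
1    C      2
3    C      2
8    G      2
11   F      2
10   G      3
2    D      4
5    C      5
0    G      6
take 8 rows with smallest fouls:
   pos  fouls
4    M      0
6    D      0
7    D      0
9    G      0
1    C      2
3    C      2
8    G      2
11   F      2
take 4 rows with largest fouls:
   pos  fouls
1    C      2
3    C      2
8    G      2
11   F      2
add column fouls_x3 = t['fouls'] * 3:
   pos  fouls  fouls_x3
1    C      2         6
3    C      2         6
8    G      2         6
11   F      2         6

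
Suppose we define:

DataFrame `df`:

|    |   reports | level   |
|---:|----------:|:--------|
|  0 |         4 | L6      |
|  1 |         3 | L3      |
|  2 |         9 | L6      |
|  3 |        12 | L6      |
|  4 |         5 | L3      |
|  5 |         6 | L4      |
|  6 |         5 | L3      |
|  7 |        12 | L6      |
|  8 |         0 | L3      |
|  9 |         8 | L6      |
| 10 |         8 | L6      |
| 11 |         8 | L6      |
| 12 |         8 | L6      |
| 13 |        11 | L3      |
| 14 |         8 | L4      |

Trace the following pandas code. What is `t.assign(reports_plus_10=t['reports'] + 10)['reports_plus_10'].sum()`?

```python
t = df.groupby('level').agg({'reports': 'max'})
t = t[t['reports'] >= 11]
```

43

group by level, max of reports:
       reports
level         
L3          11
L4           8
L6          12
filter rows where reports >= 11:
       reports
level         
L3          11
L6          12
add column reports_plus_10 = t['reports'] + 10:
       reports  reports_plus_10
level                          
L3          11               21
L6          12               22
Then the sum of column 'reports_plus_10': 43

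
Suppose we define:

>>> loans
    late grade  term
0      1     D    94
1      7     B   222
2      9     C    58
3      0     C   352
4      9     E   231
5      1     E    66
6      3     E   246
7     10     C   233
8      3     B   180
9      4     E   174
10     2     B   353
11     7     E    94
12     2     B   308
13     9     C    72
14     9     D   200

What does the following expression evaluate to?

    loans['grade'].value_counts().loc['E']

value_counts of grade:
grade
E    5
B    4
C    4
D    2
Name: count, dtype: int64
The value at index 'E' is 5.

5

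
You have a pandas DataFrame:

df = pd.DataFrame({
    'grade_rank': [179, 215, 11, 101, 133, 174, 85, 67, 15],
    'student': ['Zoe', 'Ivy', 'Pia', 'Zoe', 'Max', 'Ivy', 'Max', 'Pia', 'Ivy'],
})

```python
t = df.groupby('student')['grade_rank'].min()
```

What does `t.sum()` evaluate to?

group by student, min of grade_rank:
student
Ivy     15
Max     85
Pia     11
Zoe    101
Name: grade_rank, dtype: int64
Taking the sum of the resulting series gives 212.

212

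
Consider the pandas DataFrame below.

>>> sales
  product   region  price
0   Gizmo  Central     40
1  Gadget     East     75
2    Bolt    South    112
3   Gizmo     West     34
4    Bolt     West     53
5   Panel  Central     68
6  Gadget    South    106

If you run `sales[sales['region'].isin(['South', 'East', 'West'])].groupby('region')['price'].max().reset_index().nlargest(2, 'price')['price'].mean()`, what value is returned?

93.5

filter rows where region in ['South', 'East', 'West']:
  product region  price
1  Gadget   East     75
2    Bolt  South    112
3   Gizmo   West     34
4    Bolt   West     53
6  Gadget  South    106
group by region, max of price:
region
East      75
South    112
West      53
Name: price, dtype: int64
reset_index():
  region  price
0   East     75
1  South    112
2   West     53
take 2 rows with largest price:
  region  price
1  South    112
0   East     75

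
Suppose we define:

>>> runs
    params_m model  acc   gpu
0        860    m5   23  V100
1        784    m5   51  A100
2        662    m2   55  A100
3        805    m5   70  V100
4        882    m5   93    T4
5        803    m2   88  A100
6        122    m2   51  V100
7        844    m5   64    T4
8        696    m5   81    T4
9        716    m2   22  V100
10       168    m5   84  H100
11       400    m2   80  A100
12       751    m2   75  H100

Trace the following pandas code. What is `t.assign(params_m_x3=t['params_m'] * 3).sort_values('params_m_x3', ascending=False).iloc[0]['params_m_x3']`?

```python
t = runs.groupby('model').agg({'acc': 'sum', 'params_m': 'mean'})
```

2159.57142857

group by model: sum(acc), mean(params_m):
       acc    params_m
model                 
m2     371  575.666667
m5     466  719.857143
add column params_m_x3 = t['params_m'] * 3:
       acc    params_m  params_m_x3
model                              
m2     371  575.666667  1727.000000
m5     466  719.857143  2159.571429
sort by params_m_x3 descending:
       acc    params_m  params_m_x3
model                              
m5     466  719.857143  2159.571429
m2     371  575.666667  1727.000000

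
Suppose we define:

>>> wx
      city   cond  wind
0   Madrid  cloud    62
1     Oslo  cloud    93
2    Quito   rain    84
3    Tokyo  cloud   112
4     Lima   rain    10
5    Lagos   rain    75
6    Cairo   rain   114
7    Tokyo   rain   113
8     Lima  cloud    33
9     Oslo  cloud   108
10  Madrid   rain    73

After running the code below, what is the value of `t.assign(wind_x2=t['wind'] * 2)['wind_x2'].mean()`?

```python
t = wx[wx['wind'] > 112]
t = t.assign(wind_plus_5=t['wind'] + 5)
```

227.0

filter rows where wind > 112:
    city  cond  wind
6  Cairo  rain   114
7  Tokyo  rain   113
add column wind_plus_5 = t['wind'] + 5:
    city  cond  wind  wind_plus_5
6  Cairo  rain   114          119
7  Tokyo  rain   113          118
add column wind_x2 = t['wind'] * 2:
    city  cond  wind  wind_plus_5  wind_x2
6  Cairo  rain   114          119      228
7  Tokyo  rain   113          118      226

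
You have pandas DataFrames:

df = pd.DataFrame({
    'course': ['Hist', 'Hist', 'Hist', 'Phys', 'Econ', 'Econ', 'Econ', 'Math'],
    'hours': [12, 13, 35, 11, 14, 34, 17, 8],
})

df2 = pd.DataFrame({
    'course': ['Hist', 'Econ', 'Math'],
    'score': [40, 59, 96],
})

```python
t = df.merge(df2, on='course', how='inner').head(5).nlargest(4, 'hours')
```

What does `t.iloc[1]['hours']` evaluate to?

34

merge on 'course' (how='inner') → 7 rows:
  course  hours  score
0   Hist     12     40
1   Hist     13     40
2   Hist     35     40
3   Econ     14     59
4   Econ     34     59
5   Econ     17     59
6   Math      8     96
take first 5 rows:
  course  hours  score
0   Hist     12     40
1   Hist     13     40
2   Hist     35     40
3   Econ     14     59
4   Econ     34     59
take 4 rows with largest hours:
  course  hours  score
2   Hist     35     40
4   Econ     34     59
3   Econ     14     59
1   Hist     13     40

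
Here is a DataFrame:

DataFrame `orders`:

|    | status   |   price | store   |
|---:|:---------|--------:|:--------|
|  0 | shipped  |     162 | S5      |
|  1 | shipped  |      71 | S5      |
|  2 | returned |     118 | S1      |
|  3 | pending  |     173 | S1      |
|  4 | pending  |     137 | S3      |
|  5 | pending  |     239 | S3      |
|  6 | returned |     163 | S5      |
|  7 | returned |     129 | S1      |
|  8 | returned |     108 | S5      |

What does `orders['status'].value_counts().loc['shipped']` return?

value_counts of status:
status
returned    4
pending     3
shipped     2
Name: count, dtype: int64
value at index 'shipped' → 2

2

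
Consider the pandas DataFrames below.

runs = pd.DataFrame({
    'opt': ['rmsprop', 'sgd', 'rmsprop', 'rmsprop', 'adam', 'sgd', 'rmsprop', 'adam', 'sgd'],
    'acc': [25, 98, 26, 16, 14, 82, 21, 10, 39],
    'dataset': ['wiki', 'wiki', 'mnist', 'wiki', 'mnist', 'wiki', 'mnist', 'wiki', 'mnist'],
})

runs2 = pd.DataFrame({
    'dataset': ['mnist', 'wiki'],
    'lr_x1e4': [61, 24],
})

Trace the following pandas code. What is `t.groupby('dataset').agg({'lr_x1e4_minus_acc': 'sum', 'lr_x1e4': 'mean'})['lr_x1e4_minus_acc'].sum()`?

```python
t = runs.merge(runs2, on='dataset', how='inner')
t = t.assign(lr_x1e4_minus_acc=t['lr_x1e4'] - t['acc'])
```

33

merge on 'dataset' (how='inner') → 9 rows:
       opt  acc dataset  lr_x1e4
0  rmsprop   25    wiki       24
1      sgd   98    wiki       24
2  rmsprop   26   mnist       61
3  rmsprop   16    wiki       24
4     adam   14   mnist       61
5      sgd   82    wiki       24
6  rmsprop   21   mnist       61
7     adam   10    wiki       24
8      sgd   39   mnist       61
add column lr_x1e4_minus_acc = t['lr_x1e4'] - t['acc']:
       opt  acc dataset  lr_x1e4  lr_x1e4_minus_acc
0  rmsprop   25    wiki       24                 -1
1      sgd   98    wiki       24                -74
2  rmsprop   26   mnist       61                 35
3  rmsprop   16    wiki       24                  8
4     adam   14   mnist       61                 47
5      sgd   82    wiki       24                -58
6  rmsprop   21   mnist       61                 40
7     adam   10    wiki       24                 14
8      sgd   39   mnist       61                 22
group by dataset: sum(lr_x1e4_minus_acc), mean(lr_x1e4):
         lr_x1e4_minus_acc  lr_x1e4
dataset                            
mnist                  144     61.0
wiki                  -111     24.0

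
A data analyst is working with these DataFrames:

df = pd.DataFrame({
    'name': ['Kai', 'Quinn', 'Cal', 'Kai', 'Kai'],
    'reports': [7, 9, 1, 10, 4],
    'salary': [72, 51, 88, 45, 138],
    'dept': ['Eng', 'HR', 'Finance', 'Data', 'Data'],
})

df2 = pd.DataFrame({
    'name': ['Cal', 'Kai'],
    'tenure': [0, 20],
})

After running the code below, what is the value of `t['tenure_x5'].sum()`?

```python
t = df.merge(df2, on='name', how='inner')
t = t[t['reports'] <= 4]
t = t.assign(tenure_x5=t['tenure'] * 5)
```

100

merge on 'name' (how='inner') → 4 rows:
  name  reports  salary     dept  tenure
0  Kai        7      72      Eng      20
1  Cal        1      88  Finance       0
2  Kai       10      45     Data      20
3  Kai        4     138     Data      20
filter rows where reports <= 4:
  name  reports  salary     dept  tenure
1  Cal        1      88  Finance       0
3  Kai        4     138     Data      20
add column tenure_x5 = t['tenure'] * 5:
  name  reports  salary     dept  tenure  tenure_x5
1  Cal        1      88  Finance       0          0
3  Kai        4     138     Data      20        100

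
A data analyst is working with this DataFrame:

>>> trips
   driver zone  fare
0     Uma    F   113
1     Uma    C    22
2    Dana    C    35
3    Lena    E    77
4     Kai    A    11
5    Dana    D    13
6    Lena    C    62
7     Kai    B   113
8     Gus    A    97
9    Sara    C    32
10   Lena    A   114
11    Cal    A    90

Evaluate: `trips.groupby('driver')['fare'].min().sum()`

group by driver, min of fare:
driver
Cal     90
Dana    13
Gus     97
Kai     11
Lena    62
Sara    32
Uma     22
Name: fare, dtype: int64
Taking the sum of the resulting series gives 327.

327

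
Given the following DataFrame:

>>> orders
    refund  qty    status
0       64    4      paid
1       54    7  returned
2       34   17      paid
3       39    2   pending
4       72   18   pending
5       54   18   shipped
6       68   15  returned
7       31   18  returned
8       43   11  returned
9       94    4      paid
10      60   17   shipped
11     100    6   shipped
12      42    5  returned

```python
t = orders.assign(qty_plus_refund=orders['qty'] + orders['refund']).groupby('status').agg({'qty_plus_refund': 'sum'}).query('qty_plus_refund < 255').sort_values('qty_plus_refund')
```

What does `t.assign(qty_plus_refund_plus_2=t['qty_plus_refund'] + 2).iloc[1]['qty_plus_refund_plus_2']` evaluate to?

add column qty_plus_refund = orders['qty'] + orders['refund']:
    refund  qty    status  qty_plus_refund
0       64    4      paid               68
1       54    7  returned               61
2       34   17      paid               51
3       39    2   pending               41
4       72   18   pending               90
5       54   18   shipped               72
6       68   15  returned               83
7       31   18  returned               49
8       43   11  returned               54
9       94    4      paid               98
10      60   17   shipped               77
11     100    6   shipped              106
12      42    5  returned               47
group by status, sum of qty_plus_refund:
          qty_plus_refund
status                   
paid                  217
pending               131
returned              294
shipped               255
filter rows where qty_plus_refund < 255:
         qty_plus_refund
status                  
paid                 217
pending              131
sort by qty_plus_refund:
         qty_plus_refund
status                  
pending              131
paid                 217
add column qty_plus_refund_plus_2 = t['qty_plus_refund'] + 2:
         qty_plus_refund  qty_plus_refund_plus_2
status                                          
pending              131                     133
paid                 217                     219
Hence 219.

219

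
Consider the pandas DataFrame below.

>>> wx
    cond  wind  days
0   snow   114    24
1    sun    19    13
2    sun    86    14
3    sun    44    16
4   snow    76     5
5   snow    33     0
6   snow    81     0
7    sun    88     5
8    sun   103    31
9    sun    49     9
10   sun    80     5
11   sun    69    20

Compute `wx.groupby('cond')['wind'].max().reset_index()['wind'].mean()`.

group by cond, max of wind:
cond
snow    114
sun     103
Name: wind, dtype: int64
reset_index():
   cond  wind
0  snow   114
1   sun   103
Then the mean of column 'wind': 108.5

108.5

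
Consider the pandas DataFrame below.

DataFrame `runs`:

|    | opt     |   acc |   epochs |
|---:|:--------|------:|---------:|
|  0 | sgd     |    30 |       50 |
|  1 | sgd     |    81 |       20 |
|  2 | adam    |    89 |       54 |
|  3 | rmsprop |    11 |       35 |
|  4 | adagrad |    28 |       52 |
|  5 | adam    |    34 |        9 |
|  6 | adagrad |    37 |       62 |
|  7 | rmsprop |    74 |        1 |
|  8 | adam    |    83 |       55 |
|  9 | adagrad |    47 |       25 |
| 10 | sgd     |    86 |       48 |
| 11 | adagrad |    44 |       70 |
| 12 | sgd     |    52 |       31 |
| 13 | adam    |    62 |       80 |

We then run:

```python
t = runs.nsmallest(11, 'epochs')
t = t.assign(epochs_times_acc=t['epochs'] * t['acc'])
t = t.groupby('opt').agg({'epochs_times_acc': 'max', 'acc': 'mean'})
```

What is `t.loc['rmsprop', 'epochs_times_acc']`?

take 11 rows with smallest epochs:
        opt  acc  epochs
7   rmsprop   74       1
5      adam   34       9
1       sgd   81      20
9   adagrad   47      25
12      sgd   52      31
3   rmsprop   11      35
10      sgd   86      48
0       sgd   30      50
4   adagrad   28      52
2      adam   89      54
8      adam   83      55
add column epochs_times_acc = t['epochs'] * t['acc']:
        opt  acc  epochs  epochs_times_acc
7   rmsprop   74       1                74
5      adam   34       9               306
1       sgd   81      20              1620
9   adagrad   47      25              1175
12      sgd   52      31              1612
3   rmsprop   11      35               385
10      sgd   86      48              4128
0       sgd   30      50              1500
4   adagrad   28      52              1456
2      adam   89      54              4806
8      adam   83      55              4565
group by opt: max(epochs_times_acc), mean(acc):
         epochs_times_acc        acc
opt                                 
adagrad              1456  37.500000
adam                 4806  68.666667
rmsprop               385  42.500000
sgd                  4128  62.250000
Reading off the value at row 'rmsprop', column 'epochs_times_acc', we get 385.

385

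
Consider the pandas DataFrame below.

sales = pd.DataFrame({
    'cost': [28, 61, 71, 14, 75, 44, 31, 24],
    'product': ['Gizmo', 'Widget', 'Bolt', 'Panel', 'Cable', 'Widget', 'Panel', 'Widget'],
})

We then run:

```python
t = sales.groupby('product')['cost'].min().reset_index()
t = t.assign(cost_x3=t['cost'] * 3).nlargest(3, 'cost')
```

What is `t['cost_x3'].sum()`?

group by product, min of cost:
product
Bolt      71
Cable     75
Gizmo     28
Panel     14
Widget    24
Name: cost, dtype: int64
reset_index():
  product  cost
0    Bolt    71
1   Cable    75
2   Gizmo    28
3   Panel    14
4  Widget    24
add column cost_x3 = t['cost'] * 3:
  product  cost  cost_x3
0    Bolt    71      213
1   Cable    75      225
2   Gizmo    28       84
3   Panel    14       42
4  Widget    24       72
take 3 rows with largest cost:
  product  cost  cost_x3
1   Cable    75      225
0    Bolt    71      213
2   Gizmo    28       84
Then the sum of column 'cost_x3': 522

522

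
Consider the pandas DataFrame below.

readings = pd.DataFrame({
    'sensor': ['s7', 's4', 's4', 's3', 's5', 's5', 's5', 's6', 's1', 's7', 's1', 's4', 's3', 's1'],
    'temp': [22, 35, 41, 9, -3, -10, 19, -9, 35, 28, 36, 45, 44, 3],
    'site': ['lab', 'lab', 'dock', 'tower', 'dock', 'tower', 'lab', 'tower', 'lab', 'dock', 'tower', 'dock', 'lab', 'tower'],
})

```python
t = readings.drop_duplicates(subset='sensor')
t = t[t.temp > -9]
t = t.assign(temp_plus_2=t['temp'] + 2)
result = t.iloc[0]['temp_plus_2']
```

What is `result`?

24

drop duplicate sensor (keep=first):
  sensor  temp   site
0     s7    22    lab
1     s4    35    lab
3     s3     9  tower
4     s5    -3   dock
7     s6    -9  tower
8     s1    35    lab
filter rows where temp > -9:
  sensor  temp   site
0     s7    22    lab
1     s4    35    lab
3     s3     9  tower
4     s5    -3   dock
8     s1    35    lab
add column temp_plus_2 = t['temp'] + 2:
  sensor  temp   site  temp_plus_2
0     s7    22    lab           24
1     s4    35    lab           37
3     s3     9  tower           11
4     s5    -3   dock           -1
8     s1    35    lab           37
Finally, value at position 0, column 'temp_plus_2' = 24.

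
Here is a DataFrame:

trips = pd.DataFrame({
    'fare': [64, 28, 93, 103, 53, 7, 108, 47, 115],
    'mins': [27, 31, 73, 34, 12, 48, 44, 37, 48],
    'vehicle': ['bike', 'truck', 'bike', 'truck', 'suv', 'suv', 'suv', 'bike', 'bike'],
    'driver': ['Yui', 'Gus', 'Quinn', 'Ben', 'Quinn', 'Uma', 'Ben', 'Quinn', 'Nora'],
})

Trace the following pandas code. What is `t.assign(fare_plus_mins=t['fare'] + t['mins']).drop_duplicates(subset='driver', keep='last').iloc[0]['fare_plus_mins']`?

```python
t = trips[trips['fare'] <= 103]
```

filter rows where fare <= 103:
   fare  mins vehicle driver
0    64    27    bike    Yui
1    28    31   truck    Gus
2    93    73    bike  Quinn
3   103    34   truck    Ben
4    53    12     suv  Quinn
5     7    48     suv    Uma
7    47    37    bike  Quinn
add column fare_plus_mins = t['fare'] + t['mins']:
   fare  mins vehicle driver  fare_plus_mins
0    64    27    bike    Yui              91
1    28    31   truck    Gus              59
2    93    73    bike  Quinn             166
3   103    34   truck    Ben             137
4    53    12     suv  Quinn              65
5     7    48     suv    Uma              55
7    47    37    bike  Quinn              84
drop duplicate driver (keep=last):
   fare  mins vehicle driver  fare_plus_mins
0    64    27    bike    Yui              91
1    28    31   truck    Gus              59
3   103    34   truck    Ben             137
5     7    48     suv    Uma              55
7    47    37    bike  Quinn              84
Finally, value at position 0, column 'fare_plus_mins' = 91.

91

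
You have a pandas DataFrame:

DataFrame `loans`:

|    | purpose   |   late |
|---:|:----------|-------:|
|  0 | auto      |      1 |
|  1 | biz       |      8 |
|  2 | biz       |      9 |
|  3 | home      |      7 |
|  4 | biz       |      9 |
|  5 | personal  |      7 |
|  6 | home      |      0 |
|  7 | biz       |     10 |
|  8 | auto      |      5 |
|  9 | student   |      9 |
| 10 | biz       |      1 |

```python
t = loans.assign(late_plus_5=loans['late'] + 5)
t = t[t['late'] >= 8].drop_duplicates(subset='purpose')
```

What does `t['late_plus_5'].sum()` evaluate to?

add column late_plus_5 = loans['late'] + 5:
     purpose  late  late_plus_5
0       auto     1            6
1        biz     8           13
2        biz     9           14
3       home     7           12
4        biz     9           14
5   personal     7           12
6       home     0            5
7        biz    10           15
8       auto     5           10
9    student     9           14
10       biz     1            6
filter rows where late >= 8:
   purpose  late  late_plus_5
1      biz     8           13
2      biz     9           14
4      biz     9           14
7      biz    10           15
9  student     9           14
drop duplicate purpose (keep=first):
   purpose  late  late_plus_5
1      biz     8           13
9  student     9           14

27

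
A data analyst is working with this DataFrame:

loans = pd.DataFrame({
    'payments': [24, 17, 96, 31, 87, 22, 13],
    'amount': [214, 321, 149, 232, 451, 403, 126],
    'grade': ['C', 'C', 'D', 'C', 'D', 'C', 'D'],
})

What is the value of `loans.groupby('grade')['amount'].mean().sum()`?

534.5

group by grade, mean of amount:
grade
C    292.5
D    242.0
Name: amount, dtype: float64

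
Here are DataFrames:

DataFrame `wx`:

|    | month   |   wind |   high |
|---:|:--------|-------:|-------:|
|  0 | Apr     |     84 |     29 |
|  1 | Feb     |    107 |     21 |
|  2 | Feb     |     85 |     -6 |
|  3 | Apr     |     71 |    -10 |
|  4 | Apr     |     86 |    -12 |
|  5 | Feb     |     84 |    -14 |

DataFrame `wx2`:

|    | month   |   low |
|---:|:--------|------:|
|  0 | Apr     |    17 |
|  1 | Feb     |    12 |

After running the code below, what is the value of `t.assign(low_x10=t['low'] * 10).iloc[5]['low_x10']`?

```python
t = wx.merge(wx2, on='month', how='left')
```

120

merge on 'month' (how='left') → 6 rows:
  month  wind  high  low
0   Apr    84    29   17
1   Feb   107    21   12
2   Feb    85    -6   12
3   Apr    71   -10   17
4   Apr    86   -12   17
5   Feb    84   -14   12
add column low_x10 = t['low'] * 10:
  month  wind  high  low  low_x10
0   Apr    84    29   17      170
1   Feb   107    21   12      120
2   Feb    85    -6   12      120
3   Apr    71   -10   17      170
4   Apr    86   -12   17      170
5   Feb    84   -14   12      120
Then the value at position 5, column 'low_x10': 120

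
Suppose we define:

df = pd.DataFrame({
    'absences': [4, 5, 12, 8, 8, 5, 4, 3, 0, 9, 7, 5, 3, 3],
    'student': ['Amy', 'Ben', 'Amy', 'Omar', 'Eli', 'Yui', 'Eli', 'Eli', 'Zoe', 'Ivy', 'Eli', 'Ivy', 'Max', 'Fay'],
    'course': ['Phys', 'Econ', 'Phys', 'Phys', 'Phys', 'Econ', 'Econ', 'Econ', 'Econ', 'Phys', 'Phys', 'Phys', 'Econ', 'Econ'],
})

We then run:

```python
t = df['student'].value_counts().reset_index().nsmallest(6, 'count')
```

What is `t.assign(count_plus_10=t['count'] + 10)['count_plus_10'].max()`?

value_counts of student:
student
Eli     4
Amy     2
Ivy     2
Ben     1
Omar    1
Yui     1
Zoe     1
Max     1
Fay     1
Name: count, dtype: int64
reset_index():
  student  count
0     Eli      4
1     Amy      2
2     Ivy      2
3     Ben      1
4    Omar      1
5     Yui      1
6     Zoe      1
7     Max      1
8     Fay      1
take 6 rows with smallest count:
  student  count
3     Ben      1
4    Omar      1
5     Yui      1
6     Zoe      1
7     Max      1
8     Fay      1
add column count_plus_10 = t['count'] + 10:
  student  count  count_plus_10
3     Ben      1             11
4    Omar      1             11
5     Yui      1             11
6     Zoe      1             11
7     Max      1             11
8     Fay      1             11

11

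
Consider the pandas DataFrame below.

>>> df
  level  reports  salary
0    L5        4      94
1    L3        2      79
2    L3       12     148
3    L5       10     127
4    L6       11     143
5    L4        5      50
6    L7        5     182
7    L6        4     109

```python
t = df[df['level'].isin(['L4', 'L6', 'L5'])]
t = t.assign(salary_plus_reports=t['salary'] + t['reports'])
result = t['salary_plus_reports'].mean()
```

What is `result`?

filter rows where level in ['L4', 'L6', 'L5']:
  level  reports  salary
0    L5        4      94
3    L5       10     127
4    L6       11     143
5    L4        5      50
7    L6        4     109
add column salary_plus_reports = t['salary'] + t['reports']:
  level  reports  salary  salary_plus_reports
0    L5        4      94                   98
3    L5       10     127                  137
4    L6       11     143                  154
5    L4        5      50                   55
7    L6        4     109                  113
Reading off the mean of column 'salary_plus_reports', we get 111.4.

111.4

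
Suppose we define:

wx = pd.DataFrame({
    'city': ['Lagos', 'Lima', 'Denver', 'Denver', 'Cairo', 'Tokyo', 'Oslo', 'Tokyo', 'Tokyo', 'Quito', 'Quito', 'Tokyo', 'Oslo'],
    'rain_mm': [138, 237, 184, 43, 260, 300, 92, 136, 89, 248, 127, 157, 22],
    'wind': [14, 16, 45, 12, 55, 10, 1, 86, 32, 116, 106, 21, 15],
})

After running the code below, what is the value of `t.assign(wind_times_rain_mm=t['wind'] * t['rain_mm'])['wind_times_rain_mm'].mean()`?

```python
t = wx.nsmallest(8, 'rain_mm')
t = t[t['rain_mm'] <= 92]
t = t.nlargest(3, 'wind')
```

1231.33333333

take 8 rows with smallest rain_mm:
      city  rain_mm  wind
12    Oslo       22    15
3   Denver       43    12
8    Tokyo       89    32
6     Oslo       92     1
10   Quito      127   106
7    Tokyo      136    86
0    Lagos      138    14
11   Tokyo      157    21
filter rows where rain_mm <= 92:
      city  rain_mm  wind
12    Oslo       22    15
3   Denver       43    12
8    Tokyo       89    32
6     Oslo       92     1
take 3 rows with largest wind:
      city  rain_mm  wind
8    Tokyo       89    32
12    Oslo       22    15
3   Denver       43    12
add column wind_times_rain_mm = t['wind'] * t['rain_mm']:
      city  rain_mm  wind  wind_times_rain_mm
8    Tokyo       89    32                2848
12    Oslo       22    15                 330
3   Denver       43    12                 516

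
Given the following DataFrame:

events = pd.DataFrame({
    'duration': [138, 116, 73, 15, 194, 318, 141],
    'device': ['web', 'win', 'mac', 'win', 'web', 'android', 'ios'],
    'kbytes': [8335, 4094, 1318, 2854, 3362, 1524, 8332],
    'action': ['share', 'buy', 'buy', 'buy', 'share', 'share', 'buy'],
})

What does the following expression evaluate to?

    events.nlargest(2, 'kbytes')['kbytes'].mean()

take 2 rows with largest kbytes:
   duration device  kbytes action
0       138    web    8335  share
6       141    ios    8332    buy
mean of column 'kbytes' → 8333.5

8333.5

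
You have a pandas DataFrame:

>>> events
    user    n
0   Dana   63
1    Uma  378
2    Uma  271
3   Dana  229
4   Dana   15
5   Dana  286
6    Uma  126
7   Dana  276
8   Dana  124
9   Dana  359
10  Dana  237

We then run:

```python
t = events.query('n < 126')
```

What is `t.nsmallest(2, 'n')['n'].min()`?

15

filter rows where n < 126:
   user    n
0  Dana   63
4  Dana   15
8  Dana  124
take 2 rows with smallest n:
   user   n
4  Dana  15
0  Dana  63
min of column 'n' → 15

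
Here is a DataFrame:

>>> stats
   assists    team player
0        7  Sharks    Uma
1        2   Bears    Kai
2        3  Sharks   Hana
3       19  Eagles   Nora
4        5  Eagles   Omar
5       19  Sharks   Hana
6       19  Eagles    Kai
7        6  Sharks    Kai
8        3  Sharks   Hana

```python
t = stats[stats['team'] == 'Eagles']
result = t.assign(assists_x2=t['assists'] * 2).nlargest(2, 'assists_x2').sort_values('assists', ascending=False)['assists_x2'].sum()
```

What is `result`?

filter rows where team == 'Eagles':
   assists    team player
3       19  Eagles   Nora
4        5  Eagles   Omar
6       19  Eagles    Kai
add column assists_x2 = t['assists'] * 2:
   assists    team player  assists_x2
3       19  Eagles   Nora          38
4        5  Eagles   Omar          10
6       19  Eagles    Kai          38
take 2 rows with largest assists_x2:
   assists    team player  assists_x2
3       19  Eagles   Nora          38
6       19  Eagles    Kai          38
sort by assists descending:
   assists    team player  assists_x2
3       19  Eagles   Nora          38
6       19  Eagles    Kai          38
Reading off the sum of column 'assists_x2', we get 76.

76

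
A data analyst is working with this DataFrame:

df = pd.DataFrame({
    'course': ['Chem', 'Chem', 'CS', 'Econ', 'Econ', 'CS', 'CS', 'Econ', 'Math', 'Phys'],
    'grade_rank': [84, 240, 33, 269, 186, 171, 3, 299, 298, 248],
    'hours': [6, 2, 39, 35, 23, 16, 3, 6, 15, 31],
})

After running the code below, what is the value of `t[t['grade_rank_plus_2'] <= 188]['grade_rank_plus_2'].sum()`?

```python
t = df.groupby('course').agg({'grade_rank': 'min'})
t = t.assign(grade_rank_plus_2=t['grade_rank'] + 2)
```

group by course, min of grade_rank:
        grade_rank
course            
CS               3
Chem            84
Econ           186
Math           298
Phys           248
add column grade_rank_plus_2 = t['grade_rank'] + 2:
        grade_rank  grade_rank_plus_2
course                               
CS               3                  5
Chem            84                 86
Econ           186                188
Math           298                300
Phys           248                250
filter rows where grade_rank_plus_2 <= 188:
        grade_rank  grade_rank_plus_2
course                               
CS               3                  5
Chem            84                 86
Econ           186                188

279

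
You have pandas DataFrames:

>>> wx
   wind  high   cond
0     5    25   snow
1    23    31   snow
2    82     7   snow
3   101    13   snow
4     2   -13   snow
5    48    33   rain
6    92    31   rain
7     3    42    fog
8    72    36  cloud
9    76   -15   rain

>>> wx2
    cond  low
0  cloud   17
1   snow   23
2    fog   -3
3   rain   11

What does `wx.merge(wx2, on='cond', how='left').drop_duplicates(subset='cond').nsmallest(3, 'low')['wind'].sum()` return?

merge on 'cond' (how='left') → 10 rows:
   wind  high   cond  low
0     5    25   snow   23
1    23    31   snow   23
2    82     7   snow   23
3   101    13   snow   23
4     2   -13   snow   23
5    48    33   rain   11
6    92    31   rain   11
7     3    42    fog   -3
8    72    36  cloud   17
9    76   -15   rain   11
drop duplicate cond (keep=first):
   wind  high   cond  low
0     5    25   snow   23
5    48    33   rain   11
7     3    42    fog   -3
8    72    36  cloud   17
take 3 rows with smallest low:
   wind  high   cond  low
7     3    42    fog   -3
5    48    33   rain   11
8    72    36  cloud   17
So sum() = 123.

123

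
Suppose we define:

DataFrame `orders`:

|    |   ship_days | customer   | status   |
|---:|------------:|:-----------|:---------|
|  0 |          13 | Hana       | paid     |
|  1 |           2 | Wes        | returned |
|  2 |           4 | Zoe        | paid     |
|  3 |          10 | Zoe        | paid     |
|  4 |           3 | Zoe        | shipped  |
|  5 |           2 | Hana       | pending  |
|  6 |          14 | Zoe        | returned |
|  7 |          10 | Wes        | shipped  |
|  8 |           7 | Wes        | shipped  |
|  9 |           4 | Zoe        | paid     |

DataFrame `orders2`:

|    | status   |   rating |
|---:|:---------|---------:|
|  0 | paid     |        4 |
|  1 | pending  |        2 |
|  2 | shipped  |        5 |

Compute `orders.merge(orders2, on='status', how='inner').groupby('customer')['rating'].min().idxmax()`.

merge on 'status' (how='inner') → 8 rows:
   ship_days customer   status  rating
0         13     Hana     paid       4
1          4      Zoe     paid       4
2         10      Zoe     paid       4
3          3      Zoe  shipped       5
4          2     Hana  pending       2
5         10      Wes  shipped       5
6          7      Wes  shipped       5
7          4      Zoe     paid       4
group by customer, min of rating:
customer
Hana    2
Wes     5
Zoe     4
Name: rating, dtype: int64
The label with the largest value is Wes.

Wes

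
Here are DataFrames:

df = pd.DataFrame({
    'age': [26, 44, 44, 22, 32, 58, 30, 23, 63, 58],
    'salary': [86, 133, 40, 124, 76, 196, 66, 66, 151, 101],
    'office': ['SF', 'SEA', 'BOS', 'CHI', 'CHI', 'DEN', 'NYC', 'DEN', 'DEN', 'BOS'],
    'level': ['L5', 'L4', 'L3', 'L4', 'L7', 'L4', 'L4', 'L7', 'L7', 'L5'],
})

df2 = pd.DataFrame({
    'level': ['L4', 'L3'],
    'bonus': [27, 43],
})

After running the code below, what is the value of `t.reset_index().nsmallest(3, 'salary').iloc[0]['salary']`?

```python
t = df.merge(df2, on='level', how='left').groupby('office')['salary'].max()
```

merge on 'level' (how='left') → 10 rows:
   age  salary office level  bonus
0   26      86     SF    L5    NaN
1   44     133    SEA    L4   27.0
2   44      40    BOS    L3   43.0
3   22     124    CHI    L4   27.0
4   32      76    CHI    L7    NaN
5   58     196    DEN    L4   27.0
6   30      66    NYC    L4   27.0
7   23      66    DEN    L7    NaN
8   63     151    DEN    L7    NaN
9   58     101    BOS    L5    NaN
group by office, max of salary:
office
BOS    101
CHI    124
DEN    196
NYC     66
SEA    133
SF      86
Name: salary, dtype: int64
reset_index():
  office  salary
0    BOS     101
1    CHI     124
2    DEN     196
3    NYC      66
4    SEA     133
5     SF      86
take 3 rows with smallest salary:
  office  salary
3    NYC      66
5     SF      86
0    BOS     101
The value at position 0, column 'salary' is 66.

66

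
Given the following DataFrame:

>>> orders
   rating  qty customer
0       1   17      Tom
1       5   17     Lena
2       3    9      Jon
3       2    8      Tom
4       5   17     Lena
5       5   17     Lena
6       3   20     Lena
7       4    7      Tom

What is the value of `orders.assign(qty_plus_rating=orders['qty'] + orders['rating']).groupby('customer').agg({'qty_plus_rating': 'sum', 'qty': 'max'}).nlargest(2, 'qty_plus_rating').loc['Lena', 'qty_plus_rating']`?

89

add column qty_plus_rating = orders['qty'] + orders['rating']:
   rating  qty customer  qty_plus_rating
0       1   17      Tom               18
1       5   17     Lena               22
2       3    9      Jon               12
3       2    8      Tom               10
4       5   17     Lena               22
5       5   17     Lena               22
6       3   20     Lena               23
7       4    7      Tom               11
group by customer: sum(qty_plus_rating), max(qty):
          qty_plus_rating  qty
customer                      
Jon                    12    9
Lena                   89   20
Tom                    39   17
take 2 rows with largest qty_plus_rating:
          qty_plus_rating  qty
customer                      
Lena                   89   20
Tom                    39   17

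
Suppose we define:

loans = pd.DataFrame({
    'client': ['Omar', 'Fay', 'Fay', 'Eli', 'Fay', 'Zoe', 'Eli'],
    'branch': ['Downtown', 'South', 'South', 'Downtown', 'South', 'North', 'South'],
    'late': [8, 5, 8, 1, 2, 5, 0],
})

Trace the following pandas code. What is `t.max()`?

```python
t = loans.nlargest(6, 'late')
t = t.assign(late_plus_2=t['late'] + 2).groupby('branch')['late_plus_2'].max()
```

10

take 6 rows with largest late:
  client    branch  late
0   Omar  Downtown     8
2    Fay     South     8
1    Fay     South     5
5    Zoe     North     5
4    Fay     South     2
3    Eli  Downtown     1
add column late_plus_2 = t['late'] + 2:
  client    branch  late  late_plus_2
0   Omar  Downtown     8           10
2    Fay     South     8           10
1    Fay     South     5            7
5    Zoe     North     5            7
4    Fay     South     2            4
3    Eli  Downtown     1            3
group by branch, max of late_plus_2:
branch
Downtown    10
North        7
South       10
Name: late_plus_2, dtype: int64
The max of the resulting series is 10.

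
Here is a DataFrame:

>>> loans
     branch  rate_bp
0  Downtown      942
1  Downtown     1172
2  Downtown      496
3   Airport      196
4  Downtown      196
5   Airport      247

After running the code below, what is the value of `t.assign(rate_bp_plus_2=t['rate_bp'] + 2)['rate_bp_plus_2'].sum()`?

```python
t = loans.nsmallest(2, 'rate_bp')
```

396

take 2 rows with smallest rate_bp:
     branch  rate_bp
3   Airport      196
4  Downtown      196
add column rate_bp_plus_2 = t['rate_bp'] + 2:
     branch  rate_bp  rate_bp_plus_2
3   Airport      196             198
4  Downtown      196             198
Taking the sum of column 'rate_bp_plus_2' gives 396.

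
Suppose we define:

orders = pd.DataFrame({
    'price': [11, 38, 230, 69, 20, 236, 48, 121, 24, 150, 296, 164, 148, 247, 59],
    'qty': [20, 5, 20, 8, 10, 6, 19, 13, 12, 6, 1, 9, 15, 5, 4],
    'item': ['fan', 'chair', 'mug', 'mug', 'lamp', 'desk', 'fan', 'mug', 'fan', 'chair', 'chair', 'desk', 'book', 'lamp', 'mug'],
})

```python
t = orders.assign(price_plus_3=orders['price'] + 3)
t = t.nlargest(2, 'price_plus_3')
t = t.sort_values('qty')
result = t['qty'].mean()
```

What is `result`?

add column price_plus_3 = orders['price'] + 3:
    price  qty   item  price_plus_3
0      11   20    fan            14
1      38    5  chair            41
2     230   20    mug           233
3      69    8    mug            72
4      20   10   lamp            23
5     236    6   desk           239
6      48   19    fan            51
7     121   13    mug           124
8      24   12    fan            27
9     150    6  chair           153
10    296    1  chair           299
11    164    9   desk           167
12    148   15   book           151
13    247    5   lamp           250
14     59    4    mug            62
take 2 rows with largest price_plus_3:
    price  qty   item  price_plus_3
10    296    1  chair           299
13    247    5   lamp           250
sort by qty:
    price  qty   item  price_plus_3
10    296    1  chair           299
13    247    5   lamp           250

3.0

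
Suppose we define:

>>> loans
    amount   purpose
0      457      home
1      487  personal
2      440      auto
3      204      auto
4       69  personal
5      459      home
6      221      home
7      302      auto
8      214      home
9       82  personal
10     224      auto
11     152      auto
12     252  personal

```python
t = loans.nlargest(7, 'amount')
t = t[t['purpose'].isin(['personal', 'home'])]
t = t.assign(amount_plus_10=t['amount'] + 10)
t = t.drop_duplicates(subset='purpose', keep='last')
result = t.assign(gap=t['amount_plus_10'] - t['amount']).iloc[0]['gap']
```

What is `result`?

take 7 rows with largest amount:
    amount   purpose
1      487  personal
5      459      home
0      457      home
2      440      auto
7      302      auto
12     252  personal
10     224      auto
filter rows where purpose in ['personal', 'home']:
    amount   purpose
1      487  personal
5      459      home
0      457      home
12     252  personal
add column amount_plus_10 = t['amount'] + 10:
    amount   purpose  amount_plus_10
1      487  personal             497
5      459      home             469
0      457      home             467
12     252  personal             262
drop duplicate purpose (keep=last):
    amount   purpose  amount_plus_10
0      457      home             467
12     252  personal             262
add column gap = t['amount_plus_10'] - t['amount']:
    amount   purpose  amount_plus_10  gap
0      457      home             467   10
12     252  personal             262   10
value at position 0, column 'gap' → 10

10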